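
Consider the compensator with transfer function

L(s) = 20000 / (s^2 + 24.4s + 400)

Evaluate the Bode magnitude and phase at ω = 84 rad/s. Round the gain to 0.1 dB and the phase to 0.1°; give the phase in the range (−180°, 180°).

At s = jω = j84:
quadratic: (j84)² + 24.4·j84 + 400 = -6656 + j2049.6 → |·| ≈ 6964.4, ∠ ≈ 162.88°
|L| = 20000 / 6964.4 ≈ 2.8717
Gain = 20 log₁₀(2.8717) ≈ 9.16 dB
∠L = 0.00° − 162.88° = -162.88°

9.2 dB, -162.9°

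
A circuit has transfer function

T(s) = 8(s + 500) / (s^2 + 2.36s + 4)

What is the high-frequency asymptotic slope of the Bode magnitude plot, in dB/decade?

-20 dB/decade

Each pole contributes −20 dB/decade at high frequency; each zero contributes +20 dB/decade.
Net: 1 zero(s) − 2 pole(s) → -20 dB/decade.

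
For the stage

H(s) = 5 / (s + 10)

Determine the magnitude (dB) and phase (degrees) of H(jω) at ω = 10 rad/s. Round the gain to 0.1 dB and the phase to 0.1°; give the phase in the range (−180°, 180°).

At s = jω = j10:
pole (s+10): 10 + j10 → |·| = √(10²+10²) = √200 ≈ 14.142, ∠ = arctan(10/10) ≈ 45.00°
|H| = 5 / 14.142 ≈ 0.35356
Gain = 20 log₁₀(0.35356) ≈ -9.03 dB
∠H = 0.00° − 45.00° = -45.00°

-9.0 dB, -45.0°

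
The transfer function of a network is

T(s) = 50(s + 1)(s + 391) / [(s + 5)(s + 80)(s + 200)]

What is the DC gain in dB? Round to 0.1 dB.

T(0) = 50·1·391 / (5·80·200) ≈ 0.24438
20 log₁₀(0.24438) ≈ -12.24 dB

-12.2 dB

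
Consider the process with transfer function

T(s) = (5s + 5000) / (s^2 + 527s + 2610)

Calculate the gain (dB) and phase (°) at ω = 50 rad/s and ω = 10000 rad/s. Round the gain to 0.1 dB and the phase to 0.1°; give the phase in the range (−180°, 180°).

ω = 50: -14.4 dB, -86.9°; ω = 10000: -66.0 dB, -92.7°

Substitute s = j50:
Numerator: 5(j50) + 5000 = 5000 + j250
Denominator: (j50)^2 + 527(j50) + 2610 = 110 + j26350
|N| = √(5000² + 250²) ≈ 5006.2, ∠N ≈ 2.86°
|D| = √(110² + 26350²) ≈ 26350, ∠D ≈ 89.76°
|T| = 5006.2 / 26350 ≈ 0.18999
Gain = 20 log₁₀(0.18999) ≈ -14.43 dB
∠T = 2.86° − 89.76° = -86.90°

Substitute s = j10000:
Numerator: 5(j10000) + 5000 = 5000 + j50000
Denominator: (j10000)^2 + 527(j10000) + 2610 = -99997390 + j5270000
|N| = √(5000² + 50000²) ≈ 50249, ∠N ≈ 84.29°
|D| = √(99997390² + 5270000²) ≈ 1.0014e+08, ∠D ≈ 176.98°
|T| = 50249 / 1.0014e+08 ≈ 0.00050179
Gain = 20 log₁₀(0.00050179) ≈ -65.99 dB
∠T = 84.29° − 176.98° = -92.69°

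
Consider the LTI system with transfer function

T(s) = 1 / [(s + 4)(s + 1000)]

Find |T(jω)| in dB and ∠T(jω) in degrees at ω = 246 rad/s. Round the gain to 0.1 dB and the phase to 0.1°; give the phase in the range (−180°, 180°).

At s = jω = j246:
pole (s+4): 4 + j246 → |·| = √(4²+246²) = √60532 ≈ 246.03, ∠ = arctan(246/4) ≈ 89.07°
pole (s+1000): 1000 + j246 → |·| = √(1000²+246²) = √1060516 ≈ 1029.8, ∠ = arctan(246/1000) ≈ 13.82°
|T| = 1 / 2.5336e+05 ≈ 3.947e-06
Gain = 20 log₁₀(3.947e-06) ≈ -108.07 dB
∠T = 0.00° − 102.89° = -102.89°

-108.1 dB, -102.9°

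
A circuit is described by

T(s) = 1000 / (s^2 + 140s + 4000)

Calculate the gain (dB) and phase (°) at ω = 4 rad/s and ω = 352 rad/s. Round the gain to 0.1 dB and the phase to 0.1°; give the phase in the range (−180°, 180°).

Substitute s = j4:
Numerator: 1000 = 1000 + j0
Denominator: (j4)^2 + 140(j4) + 4000 = 3984 + j560
|N| = √(1000² + 0²) ≈ 1000, ∠N ≈ 0.00°
|D| = √(3984² + 560²) ≈ 4023.2, ∠D ≈ 8.00°
|T| = 1000 / 4023.2 ≈ 0.24856
Gain = 20 log₁₀(0.24856) ≈ -12.09 dB
∠T = 0.00° − 8.00° = -8.00°

Substitute s = j352:
Numerator: 1000 = 1000 + j0
Denominator: (j352)^2 + 140(j352) + 4000 = -119904 + j49280
|N| = √(1000² + 0²) ≈ 1000, ∠N ≈ 0.00°
|D| = √(119904² + 49280²) ≈ 1.2964e+05, ∠D ≈ 157.66°
|T| = 1000 / 1.2964e+05 ≈ 0.0077137
Gain = 20 log₁₀(0.0077137) ≈ -42.25 dB
∠T = 0.00° − 157.66° = -157.66°

ω = 4: -12.1 dB, -8.0°; ω = 352: -42.3 dB, -157.7°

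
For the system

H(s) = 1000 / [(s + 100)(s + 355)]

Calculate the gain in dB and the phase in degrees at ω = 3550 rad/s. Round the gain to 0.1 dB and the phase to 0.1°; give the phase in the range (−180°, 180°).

At s = jω = j3550:
pole (s+100): 100 + j3550 → |·| = √(100²+3550²) = √12612500 ≈ 3551.4, ∠ = arctan(3550/100) ≈ 88.39°
pole (s+355): 355 + j3550 → |·| = √(355²+3550²) = √12728525 ≈ 3567.7, ∠ = arctan(3550/355) ≈ 84.29°
|H| = 1000 / 1.267e+07 ≈ 7.8927e-05
Gain = 20 log₁₀(7.8927e-05) ≈ -82.06 dB
∠H = 0.00° − 172.68° = -172.68°

-82.1 dB, -172.7°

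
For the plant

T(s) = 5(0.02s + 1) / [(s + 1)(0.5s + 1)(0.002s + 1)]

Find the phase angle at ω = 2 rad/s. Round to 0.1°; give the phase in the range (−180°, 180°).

At ω = 2 rad/s:
zero (1 + j2·0.02) = 1 + j0.04 → |·| ≈ 1.0008, ∠ ≈ 2.29°
pole (1 + j2·1) = 1 + j2 → |·| ≈ 2.2361, ∠ ≈ 63.43°
pole (1 + j2·0.5) = 1 + j1 → |·| ≈ 1.4142, ∠ ≈ 45.00°
pole (1 + j2·0.002) = 1 + j0.004 → |·| ≈ 1, ∠ ≈ 0.23°
∠T = (2.29°) − (63.43° + 45.00° + 0.23°) = -106.37°

-106.4°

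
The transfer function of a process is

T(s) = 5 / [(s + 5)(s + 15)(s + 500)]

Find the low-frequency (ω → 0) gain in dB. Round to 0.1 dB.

T(0) = 5 / (5·15·500) ≈ 0.00013333
20 log₁₀(0.00013333) ≈ -77.50 dB

-77.5 dB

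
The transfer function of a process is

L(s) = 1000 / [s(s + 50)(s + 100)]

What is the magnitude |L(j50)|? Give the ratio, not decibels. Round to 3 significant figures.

0.00253

At s = jω = j50:
pole (s+50): 50 + j50 → |·| = √(50²+50²) = √5000 ≈ 70.711, ∠ = arctan(50/50) ≈ 45.00°
pole (s+100): 100 + j50 → |·| = √(100²+50²) = √12500 ≈ 111.8, ∠ = arctan(50/100) ≈ 26.57°
pole at origin: |s| = 50, ∠ = 90.00° (in denominator)
|L| = 1000 / 3.9527e+05 ≈ 0.0025299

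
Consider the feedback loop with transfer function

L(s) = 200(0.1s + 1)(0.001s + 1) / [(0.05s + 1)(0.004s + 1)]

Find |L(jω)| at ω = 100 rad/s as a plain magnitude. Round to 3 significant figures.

At ω = 100 rad/s:
zero (1 + j100·0.1) = 1 + j10 → |·| ≈ 10.05, ∠ ≈ 84.29°
zero (1 + j100·0.001) = 1 + j0.1 → |·| ≈ 1.005, ∠ ≈ 5.71°
pole (1 + j100·0.05) = 1 + j5 → |·| ≈ 5.099, ∠ ≈ 78.69°
pole (1 + j100·0.004) = 1 + j0.4 → |·| ≈ 1.077, ∠ ≈ 21.80°
|L| = 200 · 10.05 · 1.005 / (5.099 · 1.077) ≈ 367.84

368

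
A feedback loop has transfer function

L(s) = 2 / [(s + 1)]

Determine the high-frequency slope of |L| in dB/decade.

-20 dB/decade

Each pole contributes −20 dB/decade at high frequency; each zero contributes +20 dB/decade.
Net: 0 zero(s) − 1 pole(s) → -20 dB/decade.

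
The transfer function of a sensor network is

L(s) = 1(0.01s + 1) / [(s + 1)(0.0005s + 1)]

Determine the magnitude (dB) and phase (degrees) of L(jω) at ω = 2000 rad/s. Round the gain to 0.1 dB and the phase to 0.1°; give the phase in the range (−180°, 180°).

-43.0 dB, -47.8°

At ω = 2000 rad/s:
zero (1 + j2000·0.01) = 1 + j20 → |·| ≈ 20.025, ∠ ≈ 87.14°
pole (1 + j2000·1) = 1 + j2000 → |·| ≈ 2000, ∠ ≈ 89.97°
pole (1 + j2000·0.0005) = 1 + j1 → |·| ≈ 1.4142, ∠ ≈ 45.00°
|L| = 1 · 20.025 / (2000 · 1.4142) ≈ 0.00708
Gain = 20 log₁₀(0.00708) ≈ -43.00 dB
∠L = (87.14°) − (89.97° + 45.00°) = -47.83°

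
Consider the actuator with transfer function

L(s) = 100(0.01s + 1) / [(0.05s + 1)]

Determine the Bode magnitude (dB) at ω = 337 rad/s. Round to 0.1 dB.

26.4 dB

At ω = 337 rad/s:
zero (1 + j337·0.01) = 1 + j3.37 → |·| ≈ 3.5152, ∠ ≈ 73.47°
pole (1 + j337·0.05) = 1 + j16.85 → |·| ≈ 16.88, ∠ ≈ 86.60°
|L| = 100 · 3.5152 / (16.88) ≈ 20.825
Gain = 20 log₁₀(20.825) ≈ 26.37 dB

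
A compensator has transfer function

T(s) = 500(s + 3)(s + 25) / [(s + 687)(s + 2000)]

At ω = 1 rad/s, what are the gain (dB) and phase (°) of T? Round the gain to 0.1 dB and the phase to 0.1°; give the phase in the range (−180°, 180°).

At s = jω = j1:
zero (s+3): 3 + j1 → |·| = √(3²+1²) = √10 ≈ 3.1623, ∠ = arctan(1/3) ≈ 18.43°
zero (s+25): 25 + j1 → |·| = √(25²+1²) = √626 ≈ 25.02, ∠ = arctan(1/25) ≈ 2.29°
pole (s+687): 687 + j1 → |·| = √(687²+1²) = √471970 ≈ 687, ∠ = arctan(1/687) ≈ 0.08°
pole (s+2000): 2000 + j1 → |·| = √(2000²+1²) = √4000001 ≈ 2000, ∠ = arctan(1/2000) ≈ 0.03°
|T| = 500 · 79.121 / 1.374e+06 ≈ 0.028792
Gain = 20 log₁₀(0.028792) ≈ -30.81 dB
∠T = 20.72° − 0.11° = 20.61°

-30.8 dB, 20.6°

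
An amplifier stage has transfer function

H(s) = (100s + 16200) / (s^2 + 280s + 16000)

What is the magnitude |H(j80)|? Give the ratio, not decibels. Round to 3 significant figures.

Substitute s = j80:
Numerator: 100(j80) + 16200 = 16200 + j8000
Denominator: (j80)^2 + 280(j80) + 16000 = 9600 + j22400
|N| = √(16200² + 8000²) ≈ 18068, ∠N ≈ 26.28°
|D| = √(9600² + 22400²) ≈ 24370, ∠D ≈ 66.80°
|H| = 18068 / 24370 ≈ 0.7414

0.741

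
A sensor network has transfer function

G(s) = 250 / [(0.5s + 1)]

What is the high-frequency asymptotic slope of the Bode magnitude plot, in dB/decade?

Each pole contributes −20 dB/decade at high frequency; each zero contributes +20 dB/decade.
Net: 0 zero(s) − 1 pole(s) → -20 dB/decade.

-20 dB/decade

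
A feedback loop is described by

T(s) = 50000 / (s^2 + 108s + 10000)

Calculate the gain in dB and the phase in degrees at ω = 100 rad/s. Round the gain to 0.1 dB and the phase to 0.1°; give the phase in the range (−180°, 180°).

13.3 dB, -90.0°

At s = jω = j100:
quadratic: (j100)² + 108·j100 + 10000 = 0 + j10800 → |·| ≈ 10800, ∠ ≈ 90.00°
|T| = 50000 / 10800 ≈ 4.6296
Gain = 20 log₁₀(4.6296) ≈ 13.31 dB
∠T = 0.00° − 90.00° = -90.00°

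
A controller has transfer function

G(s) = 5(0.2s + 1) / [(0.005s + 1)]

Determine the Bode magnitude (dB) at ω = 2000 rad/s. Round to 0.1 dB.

46.0 dB

At ω = 2000 rad/s:
zero (1 + j2000·0.2) = 1 + j400 → |·| ≈ 400, ∠ ≈ 89.86°
pole (1 + j2000·0.005) = 1 + j10 → |·| ≈ 10.05, ∠ ≈ 84.29°
|G| = 5 · 400 / (10.05) ≈ 199
Gain = 20 log₁₀(199) ≈ 45.98 dB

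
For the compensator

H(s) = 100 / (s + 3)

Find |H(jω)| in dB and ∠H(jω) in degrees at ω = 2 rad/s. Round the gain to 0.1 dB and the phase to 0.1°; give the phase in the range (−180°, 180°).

At s = jω = j2:
pole (s+3): 3 + j2 → |·| = √(3²+2²) = √13 ≈ 3.6056, ∠ = arctan(2/3) ≈ 33.69°
|H| = 100 / 3.6056 ≈ 27.735
Gain = 20 log₁₀(27.735) ≈ 28.86 dB
∠H = 0.00° − 33.69° = -33.69°

28.9 dB, -33.7°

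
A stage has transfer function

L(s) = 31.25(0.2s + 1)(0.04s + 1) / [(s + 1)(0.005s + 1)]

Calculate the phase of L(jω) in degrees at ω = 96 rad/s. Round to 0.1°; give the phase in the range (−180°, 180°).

47.4°

At ω = 96 rad/s:
zero (1 + j96·0.2) = 1 + j19.2 → |·| ≈ 19.226, ∠ ≈ 87.02°
zero (1 + j96·0.04) = 1 + j3.84 → |·| ≈ 3.9681, ∠ ≈ 75.40°
pole (1 + j96·1) = 1 + j96 → |·| ≈ 96.005, ∠ ≈ 89.40°
pole (1 + j96·0.005) = 1 + j0.48 → |·| ≈ 1.1092, ∠ ≈ 25.64°
∠L = (87.02° + 75.40°) − (89.40° + 25.64°) = 47.38°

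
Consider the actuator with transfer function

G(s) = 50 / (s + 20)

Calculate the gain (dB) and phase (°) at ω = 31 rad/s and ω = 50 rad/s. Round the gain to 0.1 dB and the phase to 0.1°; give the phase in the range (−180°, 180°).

ω = 31: 2.6 dB, -57.2°; ω = 50: -0.6 dB, -68.2°

Substitute s = j31:
Numerator: 50 = 50 + j0
Denominator: (j31) + 20 = 20 + j31
|N| = √(50² + 0²) ≈ 50, ∠N ≈ 0.00°
|D| = √(20² + 31²) ≈ 36.892, ∠D ≈ 57.17°
|G| = 50 / 36.892 ≈ 1.3553
Gain = 20 log₁₀(1.3553) ≈ 2.64 dB
∠G = 0.00° − 57.17° = -57.17°

Substitute s = j50:
Numerator: 50 = 50 + j0
Denominator: (j50) + 20 = 20 + j50
|N| = √(50² + 0²) ≈ 50, ∠N ≈ 0.00°
|D| = √(20² + 50²) ≈ 53.852, ∠D ≈ 68.20°
|G| = 50 / 53.852 ≈ 0.92847
Gain = 20 log₁₀(0.92847) ≈ -0.64 dB
∠G = 0.00° − 68.20° = -68.20°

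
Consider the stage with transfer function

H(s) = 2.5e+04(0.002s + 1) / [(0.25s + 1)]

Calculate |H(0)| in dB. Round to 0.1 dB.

88.0 dB

H(0) = 2.5e+04 · 1 / 1 = 25000
20 log₁₀(25000) ≈ 87.96 dB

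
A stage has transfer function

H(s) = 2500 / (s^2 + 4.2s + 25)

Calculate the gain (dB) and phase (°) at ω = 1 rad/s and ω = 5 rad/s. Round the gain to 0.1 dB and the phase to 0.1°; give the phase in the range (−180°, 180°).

ω = 1: 40.2 dB, -9.9°; ω = 5: 41.5 dB, -90.0°

At s = jω = j1:
quadratic: (j1)² + 4.2·j1 + 25 = 24 + j4.2 → |·| ≈ 24.365, ∠ ≈ 9.93°
|H| = 2500 / 24.365 ≈ 102.61
Gain = 20 log₁₀(102.61) ≈ 40.22 dB
∠H = 0.00° − 9.93° = -9.93°

At s = jω = j5:
quadratic: (j5)² + 4.2·j5 + 25 = 0 + j21 → |·| ≈ 21, ∠ ≈ 90.00°
|H| = 2500 / 21 ≈ 119.05
Gain = 20 log₁₀(119.05) ≈ 41.51 dB
∠H = 0.00° − 90.00° = -90.00°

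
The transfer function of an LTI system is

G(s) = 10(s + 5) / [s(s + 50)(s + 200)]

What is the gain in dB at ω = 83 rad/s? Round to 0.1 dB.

-66.4 dB

At s = jω = j83:
zero (s+5): 5 + j83 → |·| = √(5²+83²) = √6914 ≈ 83.15, ∠ = arctan(83/5) ≈ 86.55°
pole (s+50): 50 + j83 → |·| = √(50²+83²) = √9389 ≈ 96.897, ∠ = arctan(83/50) ≈ 58.93°
pole (s+200): 200 + j83 → |·| = √(200²+83²) = √46889 ≈ 216.54, ∠ = arctan(83/200) ≈ 22.54°
pole at origin: |s| = 83, ∠ = 90.00° (in denominator)
|G| = 10 · 83.15 / 1.7415e+06 ≈ 0.00047746
Gain = 20 log₁₀(0.00047746) ≈ -66.42 dB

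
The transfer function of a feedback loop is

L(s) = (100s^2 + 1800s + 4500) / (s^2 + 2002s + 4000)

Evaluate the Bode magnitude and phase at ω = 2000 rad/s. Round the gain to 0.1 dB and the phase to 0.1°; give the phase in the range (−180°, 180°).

Substitute s = j2000:
Numerator: 100(j2000)^2 + 1800(j2000) + 4500 = -399995500 + j3600000
Denominator: (j2000)^2 + 2002(j2000) + 4000 = -3996000 + j4004000
|N| = √(399995500² + 3600000²) ≈ 4.0001e+08, ∠N ≈ 179.48°
|D| = √(3996000² + 4004000²) ≈ 5.6569e+06, ∠D ≈ 134.94°
|L| = 4.0001e+08 / 5.6569e+06 ≈ 70.712
Gain = 20 log₁₀(70.712) ≈ 36.99 dB
∠L = 179.48° − 134.94° = 44.54°

37.0 dB, 44.5°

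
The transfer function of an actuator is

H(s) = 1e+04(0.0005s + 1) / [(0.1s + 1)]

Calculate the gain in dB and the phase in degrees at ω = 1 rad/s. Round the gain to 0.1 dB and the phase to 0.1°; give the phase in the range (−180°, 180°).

80.0 dB, -5.7°

At ω = 1 rad/s:
zero (1 + j1·0.0005) = 1 + j0.0005 → |·| ≈ 1, ∠ ≈ 0.03°
pole (1 + j1·0.1) = 1 + j0.1 → |·| ≈ 1.005, ∠ ≈ 5.71°
|H| = 1e+04 · 1 / (1.005) ≈ 9950.2
Gain = 20 log₁₀(9950.2) ≈ 79.96 dB
∠H = (0.03°) − (5.71°) = -5.68°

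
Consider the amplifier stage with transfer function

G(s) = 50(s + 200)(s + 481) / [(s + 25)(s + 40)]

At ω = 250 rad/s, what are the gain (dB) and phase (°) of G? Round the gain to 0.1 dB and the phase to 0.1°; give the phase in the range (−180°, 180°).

42.7 dB, -86.4°

At s = jω = j250:
zero (s+200): 200 + j250 → |·| = √(200²+250²) = √102500 ≈ 320.16, ∠ = arctan(250/200) ≈ 51.34°
zero (s+481): 481 + j250 → |·| = √(481²+250²) = √293861 ≈ 542.09, ∠ = arctan(250/481) ≈ 27.46°
pole (s+25): 25 + j250 → |·| = √(25²+250²) = √63125 ≈ 251.25, ∠ = arctan(250/25) ≈ 84.29°
pole (s+40): 40 + j250 → |·| = √(40²+250²) = √64100 ≈ 253.18, ∠ = arctan(250/40) ≈ 80.91°
|G| = 50 · 1.7356e+05 / 63611 ≈ 136.42
Gain = 20 log₁₀(136.42) ≈ 42.70 dB
∠G = 78.80° − 165.20° = -86.40°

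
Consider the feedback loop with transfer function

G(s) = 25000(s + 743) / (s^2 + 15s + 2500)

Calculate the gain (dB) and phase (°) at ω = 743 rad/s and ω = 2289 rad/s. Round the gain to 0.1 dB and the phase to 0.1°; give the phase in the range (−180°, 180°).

ω = 743: 33.6 dB, -133.8°; ω = 2289: 21.2 dB, -107.6°

At s = jω = j743:
zero (s+743): 743 + j743 → |·| = √(743²+743²) = √1104098 ≈ 1050.8, ∠ = arctan(743/743) ≈ 45.00°
quadratic: (j743)² + 15·j743 + 2500 = -549549 + j11145 → |·| ≈ 5.4966e+05, ∠ ≈ 178.84°
|G| = 25000 · 1050.8 / 5.4966e+05 ≈ 47.793
Gain = 20 log₁₀(47.793) ≈ 33.59 dB
∠G = 45.00° − 178.84° = -133.84°

At s = jω = j2289:
zero (s+743): 743 + j2289 → |·| = √(743²+2289²) = √5791570 ≈ 2406.6, ∠ = arctan(2289/743) ≈ 72.02°
quadratic: (j2289)² + 15·j2289 + 2500 = -5237021 + j34335 → |·| ≈ 5.2371e+06, ∠ ≈ 179.62°
|G| = 25000 · 2406.6 / 5.2371e+06 ≈ 11.488
Gain = 20 log₁₀(11.488) ≈ 21.20 dB
∠G = 72.02° − 179.62° = -107.60°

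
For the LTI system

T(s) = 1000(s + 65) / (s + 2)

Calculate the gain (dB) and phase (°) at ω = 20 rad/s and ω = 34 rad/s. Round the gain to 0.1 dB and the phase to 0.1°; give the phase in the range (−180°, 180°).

At s = jω = j20:
zero (s+65): 65 + j20 → |·| = √(65²+20²) = √4625 ≈ 68.007, ∠ = arctan(20/65) ≈ 17.10°
pole (s+2): 2 + j20 → |·| = √(2²+20²) = √404 ≈ 20.1, ∠ = arctan(20/2) ≈ 84.29°
|T| = 1000 · 68.007 / 20.1 ≈ 3383.4
Gain = 20 log₁₀(3383.4) ≈ 70.59 dB
∠T = 17.10° − 84.29° = -67.19°

At s = jω = j34:
zero (s+65): 65 + j34 → |·| = √(65²+34²) = √5381 ≈ 73.355, ∠ = arctan(34/65) ≈ 27.61°
pole (s+2): 2 + j34 → |·| = √(2²+34²) = √1160 ≈ 34.059, ∠ = arctan(34/2) ≈ 86.63°
|T| = 1000 · 73.355 / 34.059 ≈ 2153.8
Gain = 20 log₁₀(2153.8) ≈ 66.66 dB
∠T = 27.61° − 86.63° = -59.02°

ω = 20: 70.6 dB, -67.2°; ω = 34: 66.7 dB, -59.0°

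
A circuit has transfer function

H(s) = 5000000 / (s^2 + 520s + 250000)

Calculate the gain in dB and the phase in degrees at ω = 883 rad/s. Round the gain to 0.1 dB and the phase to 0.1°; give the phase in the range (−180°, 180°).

At s = jω = j883:
quadratic: (j883)² + 520·j883 + 250000 = -529689 + j459160 → |·| ≈ 7.01e+05, ∠ ≈ 139.08°
|H| = 5000000 / 7.01e+05 ≈ 7.1327
Gain = 20 log₁₀(7.1327) ≈ 17.07 dB
∠H = 0.00° − 139.08° = -139.08°

17.1 dB, -139.1°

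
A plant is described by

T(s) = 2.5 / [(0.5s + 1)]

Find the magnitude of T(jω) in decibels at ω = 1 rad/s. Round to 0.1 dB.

7.0 dB

At ω = 1 rad/s:
pole (1 + j1·0.5) = 1 + j0.5 → |·| ≈ 1.118, ∠ ≈ 26.57°
|T| = 2.5 · 1 / (1.118) ≈ 2.2361
Gain = 20 log₁₀(2.2361) ≈ 6.99 dB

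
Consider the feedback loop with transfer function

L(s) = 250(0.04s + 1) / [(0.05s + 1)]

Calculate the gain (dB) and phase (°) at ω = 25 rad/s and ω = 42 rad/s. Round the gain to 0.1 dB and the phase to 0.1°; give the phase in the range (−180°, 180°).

ω = 25: 46.9 dB, -6.3°; ω = 42: 46.5 dB, -5.3°

At ω = 25 rad/s:
zero (1 + j25·0.04) = 1 + j1 → |·| ≈ 1.4142, ∠ ≈ 45.00°
pole (1 + j25·0.05) = 1 + j1.25 → |·| ≈ 1.6008, ∠ ≈ 51.34°
|L| = 250 · 1.4142 / (1.6008) ≈ 220.86
Gain = 20 log₁₀(220.86) ≈ 46.88 dB
∠L = (45.00°) − (51.34°) = -6.34°

At ω = 42 rad/s:
zero (1 + j42·0.04) = 1 + j1.68 → |·| ≈ 1.9551, ∠ ≈ 59.24°
pole (1 + j42·0.05) = 1 + j2.1 → |·| ≈ 2.3259, ∠ ≈ 64.54°
|L| = 250 · 1.9551 / (2.3259) ≈ 210.14
Gain = 20 log₁₀(210.14) ≈ 46.45 dB
∠L = (59.24°) − (64.54°) = -5.30°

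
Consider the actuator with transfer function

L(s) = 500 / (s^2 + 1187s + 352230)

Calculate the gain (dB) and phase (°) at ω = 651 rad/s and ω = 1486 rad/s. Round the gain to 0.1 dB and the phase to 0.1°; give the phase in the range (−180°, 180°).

Substitute s = j651:
Numerator: 500 = 500 + j0
Denominator: (j651)^2 + 1187(j651) + 352230 = -71571 + j772737
|N| = √(500² + 0²) ≈ 500, ∠N ≈ 0.00°
|D| = √(71571² + 772737²) ≈ 7.7604e+05, ∠D ≈ 95.29°
|L| = 500 / 7.7604e+05 ≈ 0.0006443
Gain = 20 log₁₀(0.0006443) ≈ -63.82 dB
∠L = 0.00° − 95.29° = -95.29°

Substitute s = j1486:
Numerator: 500 = 500 + j0
Denominator: (j1486)^2 + 1187(j1486) + 352230 = -1855966 + j1763882
|N| = √(500² + 0²) ≈ 500, ∠N ≈ 0.00°
|D| = √(1855966² + 1763882²) ≈ 2.5604e+06, ∠D ≈ 136.46°
|L| = 500 / 2.5604e+06 ≈ 0.00019528
Gain = 20 log₁₀(0.00019528) ≈ -74.19 dB
∠L = 0.00° − 136.46° = -136.46°

ω = 651: -63.8 dB, -95.3°; ω = 1486: -74.2 dB, -136.5°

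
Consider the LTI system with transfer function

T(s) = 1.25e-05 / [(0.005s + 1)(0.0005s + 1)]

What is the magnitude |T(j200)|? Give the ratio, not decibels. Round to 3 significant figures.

At ω = 200 rad/s:
pole (1 + j200·0.005) = 1 + j1 → |·| ≈ 1.4142, ∠ ≈ 45.00°
pole (1 + j200·0.0005) = 1 + j0.1 → |·| ≈ 1.005, ∠ ≈ 5.71°
|T| = 1.25e-05 · 1 / (1.4142 · 1.005) ≈ 8.7949e-06

8.79e-06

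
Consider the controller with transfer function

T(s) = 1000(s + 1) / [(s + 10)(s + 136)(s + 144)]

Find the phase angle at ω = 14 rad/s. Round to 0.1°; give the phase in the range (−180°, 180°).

20.0°

At s = jω = j14:
zero (s+1): 1 + j14 → |·| = √(1²+14²) = √197 ≈ 14.036, ∠ = arctan(14/1) ≈ 85.91°
pole (s+10): 10 + j14 → |·| = √(10²+14²) = √296 ≈ 17.205, ∠ = arctan(14/10) ≈ 54.46°
pole (s+136): 136 + j14 → |·| = √(136²+14²) = √18692 ≈ 136.72, ∠ = arctan(14/136) ≈ 5.88°
pole (s+144): 144 + j14 → |·| = √(144²+14²) = √20932 ≈ 144.68, ∠ = arctan(14/144) ≈ 5.55°
∠T = 85.91° − 65.89° = 20.02°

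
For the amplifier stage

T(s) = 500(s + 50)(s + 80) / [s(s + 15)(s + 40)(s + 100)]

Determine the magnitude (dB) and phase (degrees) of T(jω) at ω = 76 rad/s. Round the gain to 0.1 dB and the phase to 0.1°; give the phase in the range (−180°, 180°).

-22.0 dB, -168.1°

At s = jω = j76:
zero (s+50): 50 + j76 → |·| = √(50²+76²) = √8276 ≈ 90.973, ∠ = arctan(76/50) ≈ 56.66°
zero (s+80): 80 + j76 → |·| = √(80²+76²) = √12176 ≈ 110.34, ∠ = arctan(76/80) ≈ 43.53°
pole (s+15): 15 + j76 → |·| = √(15²+76²) = √6001 ≈ 77.466, ∠ = arctan(76/15) ≈ 78.84°
pole (s+40): 40 + j76 → |·| = √(40²+76²) = √7376 ≈ 85.884, ∠ = arctan(76/40) ≈ 62.24°
pole (s+100): 100 + j76 → |·| = √(100²+76²) = √15776 ≈ 125.6, ∠ = arctan(76/100) ≈ 37.23°
pole at origin: |s| = 76, ∠ = 90.00° (in denominator)
|T| = 500 · 10038 / 6.3508e+07 ≈ 0.079029
Gain = 20 log₁₀(0.079029) ≈ -22.04 dB
∠T = 100.19° − 268.31° = -168.12°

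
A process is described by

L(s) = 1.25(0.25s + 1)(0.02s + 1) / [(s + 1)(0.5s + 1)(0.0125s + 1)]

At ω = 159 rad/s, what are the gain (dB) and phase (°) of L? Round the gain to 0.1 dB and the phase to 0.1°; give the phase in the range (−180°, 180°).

At ω = 159 rad/s:
zero (1 + j159·0.25) = 1 + j39.75 → |·| ≈ 39.763, ∠ ≈ 88.56°
zero (1 + j159·0.02) = 1 + j3.18 → |·| ≈ 3.3335, ∠ ≈ 72.54°
pole (1 + j159·1) = 1 + j159 → |·| ≈ 159, ∠ ≈ 89.64°
pole (1 + j159·0.5) = 1 + j79.5 → |·| ≈ 79.506, ∠ ≈ 89.28°
pole (1 + j159·0.0125) = 1 + j1.9875 → |·| ≈ 2.2249, ∠ ≈ 63.29°
|L| = 1.25 · 39.763 · 3.3335 / (159 · 79.506 · 2.2249) ≈ 0.0058909
Gain = 20 log₁₀(0.0058909) ≈ -44.60 dB
∠L = (88.56° + 72.54°) − (89.64° + 89.28° + 63.29°) = -81.11°

-44.6 dB, -81.1°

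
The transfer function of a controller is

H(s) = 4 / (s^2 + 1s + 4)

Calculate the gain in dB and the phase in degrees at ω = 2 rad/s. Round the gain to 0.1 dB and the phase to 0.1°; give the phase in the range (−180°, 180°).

At s = jω = j2:
quadratic: (j2)² + 1·j2 + 4 = 0 + j2 → |·| ≈ 2, ∠ ≈ 90.00°
|H| = 4 / 2 ≈ 2
Gain = 20 log₁₀(2) ≈ 6.02 dB
∠H = 0.00° − 90.00° = -90.00°

6.0 dB, -90.0°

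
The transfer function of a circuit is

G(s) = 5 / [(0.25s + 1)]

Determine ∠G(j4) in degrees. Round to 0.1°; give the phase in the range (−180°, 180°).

-45.0°

At ω = 4 rad/s:
pole (1 + j4·0.25) = 1 + j1 → |·| ≈ 1.4142, ∠ ≈ 45.00°
∠G = (0°) − (45.00°) = -45.00°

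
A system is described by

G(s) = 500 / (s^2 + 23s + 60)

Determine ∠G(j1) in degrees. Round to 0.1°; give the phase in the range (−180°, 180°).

Substitute s = j1:
Numerator: 500 = 500 + j0
Denominator: (j1)^2 + 23(j1) + 60 = 59 + j23
|N| = √(500² + 0²) ≈ 500, ∠N ≈ 0.00°
|D| = √(59² + 23²) ≈ 63.325, ∠D ≈ 21.30°
∠G = 0.00° − 21.30° = -21.30°

-21.3°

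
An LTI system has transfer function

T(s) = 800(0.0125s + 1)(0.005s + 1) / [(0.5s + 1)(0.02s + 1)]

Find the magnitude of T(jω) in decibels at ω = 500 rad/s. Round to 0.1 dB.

14.7 dB

At ω = 500 rad/s:
zero (1 + j500·0.0125) = 1 + j6.25 → |·| ≈ 6.3295, ∠ ≈ 80.91°
zero (1 + j500·0.005) = 1 + j2.5 → |·| ≈ 2.6926, ∠ ≈ 68.20°
pole (1 + j500·0.5) = 1 + j250 → |·| ≈ 250, ∠ ≈ 89.77°
pole (1 + j500·0.02) = 1 + j10 → |·| ≈ 10.05, ∠ ≈ 84.29°
|T| = 800 · 6.3295 · 2.6926 / (250 · 10.05) ≈ 5.4266
Gain = 20 log₁₀(5.4266) ≈ 14.69 dB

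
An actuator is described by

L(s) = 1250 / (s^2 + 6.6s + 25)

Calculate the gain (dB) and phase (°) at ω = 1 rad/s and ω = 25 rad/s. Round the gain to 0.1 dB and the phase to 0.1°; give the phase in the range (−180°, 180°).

At s = jω = j1:
quadratic: (j1)² + 6.6·j1 + 25 = 24 + j6.6 → |·| ≈ 24.891, ∠ ≈ 15.38°
|L| = 1250 / 24.891 ≈ 50.219
Gain = 20 log₁₀(50.219) ≈ 34.02 dB
∠L = 0.00° − 15.38° = -15.38°

At s = jω = j25:
quadratic: (j25)² + 6.6·j25 + 25 = -600 + j165 → |·| ≈ 622.27, ∠ ≈ 164.62°
|L| = 1250 / 622.27 ≈ 2.0088
Gain = 20 log₁₀(2.0088) ≈ 6.06 dB
∠L = 0.00° − 164.62° = -164.62°

ω = 1: 34.0 dB, -15.4°; ω = 25: 6.1 dB, -164.6°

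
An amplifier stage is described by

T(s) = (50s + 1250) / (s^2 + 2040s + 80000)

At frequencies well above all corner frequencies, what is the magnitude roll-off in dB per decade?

Each pole contributes −20 dB/decade at high frequency; each zero contributes +20 dB/decade.
Net: 1 zero(s) − 2 pole(s) → -20 dB/decade.

-20 dB/decade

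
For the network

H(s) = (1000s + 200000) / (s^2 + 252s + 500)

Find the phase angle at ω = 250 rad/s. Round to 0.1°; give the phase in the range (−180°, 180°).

Substitute s = j250:
Numerator: 1000(j250) + 200000 = 200000 + j250000
Denominator: (j250)^2 + 252(j250) + 500 = -62000 + j63000
|N| = √(200000² + 250000²) ≈ 3.2016e+05, ∠N ≈ 51.34°
|D| = √(62000² + 63000²) ≈ 88391, ∠D ≈ 134.54°
∠H = 51.34° − 134.54° = -83.20°

-83.2°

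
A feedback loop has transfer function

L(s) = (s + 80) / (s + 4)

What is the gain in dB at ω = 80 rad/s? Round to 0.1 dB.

At s = jω = j80:
zero (s+80): 80 + j80 → |·| = √(80²+80²) = √12800 ≈ 113.14, ∠ = arctan(80/80) ≈ 45.00°
pole (s+4): 4 + j80 → |·| = √(4²+80²) = √6416 ≈ 80.1, ∠ = arctan(80/4) ≈ 87.14°
|L| = 1 · 113.14 / 80.1 ≈ 1.4125
Gain = 20 log₁₀(1.4125) ≈ 3.00 dB

3.0 dB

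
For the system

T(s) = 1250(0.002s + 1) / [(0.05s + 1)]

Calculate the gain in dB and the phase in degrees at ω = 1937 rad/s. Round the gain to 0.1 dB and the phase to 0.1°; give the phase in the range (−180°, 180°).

At ω = 1937 rad/s:
zero (1 + j1937·0.002) = 1 + j3.874 → |·| ≈ 4.001, ∠ ≈ 75.53°
pole (1 + j1937·0.05) = 1 + j96.85 → |·| ≈ 96.855, ∠ ≈ 89.41°
|T| = 1250 · 4.001 / (96.855) ≈ 51.636
Gain = 20 log₁₀(51.636) ≈ 34.26 dB
∠T = (75.53°) − (89.41°) = -13.88°

34.3 dB, -13.9°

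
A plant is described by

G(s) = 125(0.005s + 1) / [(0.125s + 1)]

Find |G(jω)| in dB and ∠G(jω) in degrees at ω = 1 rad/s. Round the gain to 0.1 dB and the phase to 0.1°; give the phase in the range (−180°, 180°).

41.9 dB, -6.8°

At ω = 1 rad/s:
zero (1 + j1·0.005) = 1 + j0.005 → |·| ≈ 1, ∠ ≈ 0.29°
pole (1 + j1·0.125) = 1 + j0.125 → |·| ≈ 1.0078, ∠ ≈ 7.13°
|G| = 125 · 1 / (1.0078) ≈ 124.03
Gain = 20 log₁₀(124.03) ≈ 41.87 dB
∠G = (0.29°) − (7.13°) = -6.84°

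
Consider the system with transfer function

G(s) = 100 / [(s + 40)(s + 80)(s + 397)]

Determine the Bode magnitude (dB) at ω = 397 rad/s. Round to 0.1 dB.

-119.2 dB

At s = jω = j397:
pole (s+40): 40 + j397 → |·| = √(40²+397²) = √159209 ≈ 399.01, ∠ = arctan(397/40) ≈ 84.25°
pole (s+80): 80 + j397 → |·| = √(80²+397²) = √164009 ≈ 404.98, ∠ = arctan(397/80) ≈ 78.61°
pole (s+397): 397 + j397 → |·| = √(397²+397²) = √315218 ≈ 561.44, ∠ = arctan(397/397) ≈ 45.00°
|G| = 100 / 9.0724e+07 ≈ 1.1022e-06
Gain = 20 log₁₀(1.1022e-06) ≈ -119.15 dB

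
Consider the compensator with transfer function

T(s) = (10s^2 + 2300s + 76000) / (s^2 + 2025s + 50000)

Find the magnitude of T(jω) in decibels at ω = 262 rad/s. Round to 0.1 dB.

4.2 dB

Substitute s = j262:
Numerator: 10(j262)^2 + 2300(j262) + 76000 = -610440 + j602600
Denominator: (j262)^2 + 2025(j262) + 50000 = -18644 + j530550
|N| = √(610440² + 602600²) ≈ 8.5777e+05, ∠N ≈ 135.37°
|D| = √(18644² + 530550²) ≈ 5.3088e+05, ∠D ≈ 92.01°
|T| = 8.5777e+05 / 5.3088e+05 ≈ 1.6158
Gain = 20 log₁₀(1.6158) ≈ 4.17 dB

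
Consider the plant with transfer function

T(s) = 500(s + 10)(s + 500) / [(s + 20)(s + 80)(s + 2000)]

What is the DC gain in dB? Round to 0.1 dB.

T(0) = 500·10·500 / (20·80·2000) = 0.78125
20 log₁₀(0.78125) ≈ -2.14 dB

-2.1 dB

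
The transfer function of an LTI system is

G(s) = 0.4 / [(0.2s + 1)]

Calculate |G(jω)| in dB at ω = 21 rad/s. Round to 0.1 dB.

At ω = 21 rad/s:
pole (1 + j21·0.2) = 1 + j4.2 → |·| ≈ 4.3174, ∠ ≈ 76.61°
|G| = 0.4 · 1 / (4.3174) ≈ 0.092648
Gain = 20 log₁₀(0.092648) ≈ -20.66 dB

-20.7 dB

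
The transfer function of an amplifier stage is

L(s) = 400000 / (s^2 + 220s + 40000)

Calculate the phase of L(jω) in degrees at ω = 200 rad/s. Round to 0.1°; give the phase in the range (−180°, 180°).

-90.0°

At s = jω = j200:
quadratic: (j200)² + 220·j200 + 40000 = 0 + j44000 → |·| ≈ 44000, ∠ ≈ 90.00°
∠L = 0.00° − 90.00° = -90.00°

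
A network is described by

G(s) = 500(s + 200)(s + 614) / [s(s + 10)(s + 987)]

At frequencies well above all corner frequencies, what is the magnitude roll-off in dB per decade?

Each pole contributes −20 dB/decade at high frequency; each zero contributes +20 dB/decade.
Net: 2 zero(s) − 3 pole(s) → -20 dB/decade.

-20 dB/decade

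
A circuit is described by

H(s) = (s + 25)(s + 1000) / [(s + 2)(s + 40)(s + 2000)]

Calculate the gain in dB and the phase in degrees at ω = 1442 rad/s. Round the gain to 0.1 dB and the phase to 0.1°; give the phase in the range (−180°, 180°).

At s = jω = j1442:
zero (s+25): 25 + j1442 → |·| = √(25²+1442²) = √2079989 ≈ 1442.2, ∠ = arctan(1442/25) ≈ 89.01°
zero (s+1000): 1000 + j1442 → |·| = √(1000²+1442²) = √3079364 ≈ 1754.8, ∠ = arctan(1442/1000) ≈ 55.26°
pole (s+2): 2 + j1442 → |·| = √(2²+1442²) = √2079368 ≈ 1442, ∠ = arctan(1442/2) ≈ 89.92°
pole (s+40): 40 + j1442 → |·| = √(40²+1442²) = √2080964 ≈ 1442.6, ∠ = arctan(1442/40) ≈ 88.41°
pole (s+2000): 2000 + j1442 → |·| = √(2000²+1442²) = √6079364 ≈ 2465.6, ∠ = arctan(1442/2000) ≈ 35.79°
|H| = 1 · 2.5308e+06 / 5.129e+09 ≈ 0.00049343
Gain = 20 log₁₀(0.00049343) ≈ -66.14 dB
∠H = 144.27° − 214.12° = -69.85°

-66.1 dB, -69.9°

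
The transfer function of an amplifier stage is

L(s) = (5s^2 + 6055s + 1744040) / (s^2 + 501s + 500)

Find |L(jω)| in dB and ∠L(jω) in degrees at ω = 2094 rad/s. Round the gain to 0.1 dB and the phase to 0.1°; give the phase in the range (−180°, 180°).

14.5 dB, -18.7°

Substitute s = j2094:
Numerator: 5(j2094)^2 + 6055(j2094) + 1744040 = -20180140 + j12679170
Denominator: (j2094)^2 + 501(j2094) + 500 = -4384336 + j1049094
|N| = √(20180140² + 12679170²) ≈ 2.3833e+07, ∠N ≈ 147.86°
|D| = √(4384336² + 1049094²) ≈ 4.5081e+06, ∠D ≈ 166.54°
|L| = 2.3833e+07 / 4.5081e+06 ≈ 5.2867
Gain = 20 log₁₀(5.2867) ≈ 14.46 dB
∠L = 147.86° − 166.54° = -18.68°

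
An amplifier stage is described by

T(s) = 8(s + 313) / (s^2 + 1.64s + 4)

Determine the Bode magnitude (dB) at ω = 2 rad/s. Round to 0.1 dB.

At s = jω = j2:
zero (s+313): 313 + j2 → |·| = √(313²+2²) = √97973 ≈ 313.01, ∠ = arctan(2/313) ≈ 0.37°
quadratic: (j2)² + 1.64·j2 + 4 = 0 + j3.28 → |·| ≈ 3.28, ∠ ≈ 90.00°
|T| = 8 · 313.01 / 3.28 ≈ 763.44
Gain = 20 log₁₀(763.44) ≈ 57.66 dB

57.7 dB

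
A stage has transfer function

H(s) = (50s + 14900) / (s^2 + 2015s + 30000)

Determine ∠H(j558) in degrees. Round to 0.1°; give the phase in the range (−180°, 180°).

-42.2°

Substitute s = j558:
Numerator: 50(j558) + 14900 = 14900 + j27900
Denominator: (j558)^2 + 2015(j558) + 30000 = -281364 + j1124370
|N| = √(14900² + 27900²) ≈ 31629, ∠N ≈ 61.90°
|D| = √(281364² + 1124370²) ≈ 1.159e+06, ∠D ≈ 104.05°
∠H = 61.90° − 104.05° = -42.15°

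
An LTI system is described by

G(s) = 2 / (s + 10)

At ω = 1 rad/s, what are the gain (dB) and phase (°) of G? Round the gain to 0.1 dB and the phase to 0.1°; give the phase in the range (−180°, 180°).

-14.0 dB, -5.7°

At s = jω = j1:
pole (s+10): 10 + j1 → |·| = √(10²+1²) = √101 ≈ 10.05, ∠ = arctan(1/10) ≈ 5.71°
|G| = 2 / 10.05 ≈ 0.199
Gain = 20 log₁₀(0.199) ≈ -14.02 dB
∠G = 0.00° − 5.71° = -5.71°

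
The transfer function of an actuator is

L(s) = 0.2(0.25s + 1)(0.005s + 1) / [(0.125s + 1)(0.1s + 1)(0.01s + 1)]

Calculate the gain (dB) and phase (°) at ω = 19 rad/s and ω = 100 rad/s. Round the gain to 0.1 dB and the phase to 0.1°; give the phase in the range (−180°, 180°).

At ω = 19 rad/s:
zero (1 + j19·0.25) = 1 + j4.75 → |·| ≈ 4.8541, ∠ ≈ 78.11°
zero (1 + j19·0.005) = 1 + j0.095 → |·| ≈ 1.0045, ∠ ≈ 5.43°
pole (1 + j19·0.125) = 1 + j2.375 → |·| ≈ 2.5769, ∠ ≈ 67.17°
pole (1 + j19·0.1) = 1 + j1.9 → |·| ≈ 2.1471, ∠ ≈ 62.24°
pole (1 + j19·0.01) = 1 + j0.19 → |·| ≈ 1.0179, ∠ ≈ 10.76°
|L| = 0.2 · 4.8541 · 1.0045 / (2.5769 · 2.1471 · 1.0179) ≈ 0.17315
Gain = 20 log₁₀(0.17315) ≈ -15.23 dB
∠L = (78.11° + 5.43°) − (67.17° + 62.24° + 10.76°) = -56.63°

At ω = 100 rad/s:
zero (1 + j100·0.25) = 1 + j25 → |·| ≈ 25.02, ∠ ≈ 87.71°
zero (1 + j100·0.005) = 1 + j0.5 → |·| ≈ 1.118, ∠ ≈ 26.57°
pole (1 + j100·0.125) = 1 + j12.5 → |·| ≈ 12.54, ∠ ≈ 85.43°
pole (1 + j100·0.1) = 1 + j10 → |·| ≈ 10.05, ∠ ≈ 84.29°
pole (1 + j100·0.01) = 1 + j1 → |·| ≈ 1.4142, ∠ ≈ 45.00°
|L| = 0.2 · 25.02 · 1.118 / (12.54 · 10.05 · 1.4142) ≈ 0.03139
Gain = 20 log₁₀(0.03139) ≈ -30.06 dB
∠L = (87.71° + 26.57°) − (85.43° + 84.29° + 45.00°) = -100.44°

ω = 19: -15.2 dB, -56.6°; ω = 100: -30.1 dB, -100.4°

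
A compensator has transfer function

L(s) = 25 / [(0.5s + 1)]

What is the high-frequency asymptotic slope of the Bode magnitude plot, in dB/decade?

Each pole contributes −20 dB/decade at high frequency; each zero contributes +20 dB/decade.
Net: 0 zero(s) − 1 pole(s) → -20 dB/decade.

-20 dB/decade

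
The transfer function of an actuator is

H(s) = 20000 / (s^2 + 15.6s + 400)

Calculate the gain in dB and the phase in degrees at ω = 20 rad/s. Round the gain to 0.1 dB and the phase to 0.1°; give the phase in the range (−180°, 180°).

At s = jω = j20:
quadratic: (j20)² + 15.6·j20 + 400 = 0 + j312 → |·| ≈ 312, ∠ ≈ 90.00°
|H| = 20000 / 312 ≈ 64.103
Gain = 20 log₁₀(64.103) ≈ 36.14 dB
∠H = 0.00° − 90.00° = -90.00°

36.1 dB, -90.0°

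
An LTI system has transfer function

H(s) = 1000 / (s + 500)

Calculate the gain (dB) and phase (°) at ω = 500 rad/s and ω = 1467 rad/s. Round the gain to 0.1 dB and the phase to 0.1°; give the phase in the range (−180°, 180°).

At s = jω = j500:
pole (s+500): 500 + j500 → |·| = √(500²+500²) = √500000 ≈ 707.11, ∠ = arctan(500/500) ≈ 45.00°
|H| = 1000 / 707.11 ≈ 1.4142
Gain = 20 log₁₀(1.4142) ≈ 3.01 dB
∠H = 0.00° − 45.00° = -45.00°

At s = jω = j1467:
pole (s+500): 500 + j1467 → |·| = √(500²+1467²) = √2402089 ≈ 1549.9, ∠ = arctan(1467/500) ≈ 71.18°
|H| = 1000 / 1549.9 ≈ 0.6452
Gain = 20 log₁₀(0.6452) ≈ -3.81 dB
∠H = 0.00° − 71.18° = -71.18°

ω = 500: 3.0 dB, -45.0°; ω = 1467: -3.8 dB, -71.2°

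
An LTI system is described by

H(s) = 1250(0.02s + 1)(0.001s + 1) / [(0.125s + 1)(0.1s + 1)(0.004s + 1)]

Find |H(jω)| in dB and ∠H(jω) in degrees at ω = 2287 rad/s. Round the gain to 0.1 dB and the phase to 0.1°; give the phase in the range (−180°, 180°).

At ω = 2287 rad/s:
zero (1 + j2287·0.02) = 1 + j45.74 → |·| ≈ 45.751, ∠ ≈ 88.75°
zero (1 + j2287·0.001) = 1 + j2.287 → |·| ≈ 2.4961, ∠ ≈ 66.38°
pole (1 + j2287·0.125) = 1 + j285.875 → |·| ≈ 285.88, ∠ ≈ 89.80°
pole (1 + j2287·0.1) = 1 + j228.7 → |·| ≈ 228.7, ∠ ≈ 89.75°
pole (1 + j2287·0.004) = 1 + j9.148 → |·| ≈ 9.2025, ∠ ≈ 83.76°
|H| = 1250 · 45.751 · 2.4961 / (285.88 · 228.7 · 9.2025) ≈ 0.23726
Gain = 20 log₁₀(0.23726) ≈ -12.50 dB
∠H = (88.75° + 66.38°) − (89.80° + 89.75° + 83.76°) = -108.18°

-12.5 dB, -108.2°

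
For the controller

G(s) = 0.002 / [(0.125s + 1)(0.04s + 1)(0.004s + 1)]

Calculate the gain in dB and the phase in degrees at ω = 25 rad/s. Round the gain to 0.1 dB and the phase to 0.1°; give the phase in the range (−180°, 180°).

At ω = 25 rad/s:
pole (1 + j25·0.125) = 1 + j3.125 → |·| ≈ 3.2811, ∠ ≈ 72.26°
pole (1 + j25·0.04) = 1 + j1 → |·| ≈ 1.4142, ∠ ≈ 45.00°
pole (1 + j25·0.004) = 1 + j0.1 → |·| ≈ 1.005, ∠ ≈ 5.71°
|G| = 0.002 · 1 / (3.2811 · 1.4142 · 1.005) ≈ 0.00042888
Gain = 20 log₁₀(0.00042888) ≈ -67.35 dB
∠G = (0°) − (72.26° + 45.00° + 5.71°) = -122.97°

-67.4 dB, -123.0°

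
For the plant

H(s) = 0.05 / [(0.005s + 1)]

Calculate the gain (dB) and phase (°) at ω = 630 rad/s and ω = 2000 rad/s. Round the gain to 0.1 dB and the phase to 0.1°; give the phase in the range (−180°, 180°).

At ω = 630 rad/s:
pole (1 + j630·0.005) = 1 + j3.15 → |·| ≈ 3.3049, ∠ ≈ 72.39°
|H| = 0.05 · 1 / (3.3049) ≈ 0.015129
Gain = 20 log₁₀(0.015129) ≈ -36.40 dB
∠H = (0°) − (72.39°) = -72.39°

At ω = 2000 rad/s:
pole (1 + j2000·0.005) = 1 + j10 → |·| ≈ 10.05, ∠ ≈ 84.29°
|H| = 0.05 · 1 / (10.05) ≈ 0.0049751
Gain = 20 log₁₀(0.0049751) ≈ -46.06 dB
∠H = (0°) − (84.29°) = -84.29°

ω = 630: -36.4 dB, -72.4°; ω = 2000: -46.1 dB, -84.3°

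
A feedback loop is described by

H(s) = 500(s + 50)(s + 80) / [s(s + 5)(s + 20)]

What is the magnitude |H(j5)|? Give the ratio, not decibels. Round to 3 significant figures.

2.76e+03

At s = jω = j5:
zero (s+50): 50 + j5 → |·| = √(50²+5²) = √2525 ≈ 50.249, ∠ = arctan(5/50) ≈ 5.71°
zero (s+80): 80 + j5 → |·| = √(80²+5²) = √6425 ≈ 80.156, ∠ = arctan(5/80) ≈ 3.58°
pole (s+5): 5 + j5 → |·| = √(5²+5²) = √50 ≈ 7.0711, ∠ = arctan(5/5) ≈ 45.00°
pole (s+20): 20 + j5 → |·| = √(20²+5²) = √425 ≈ 20.616, ∠ = arctan(5/20) ≈ 14.04°
pole at origin: |s| = 5, ∠ = 90.00° (in denominator)
|H| = 500 · 4027.8 / 728.89 ≈ 2763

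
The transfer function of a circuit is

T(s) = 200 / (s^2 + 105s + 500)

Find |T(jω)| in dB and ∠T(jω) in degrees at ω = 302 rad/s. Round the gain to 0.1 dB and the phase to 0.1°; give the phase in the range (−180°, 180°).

-53.6 dB, -160.7°

Substitute s = j302:
Numerator: 200 = 200 + j0
Denominator: (j302)^2 + 105(j302) + 500 = -90704 + j31710
|N| = √(200² + 0²) ≈ 200, ∠N ≈ 0.00°
|D| = √(90704² + 31710²) ≈ 96087, ∠D ≈ 160.73°
|T| = 200 / 96087 ≈ 0.0020814
Gain = 20 log₁₀(0.0020814) ≈ -53.63 dB
∠T = 0.00° − 160.73° = -160.73°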